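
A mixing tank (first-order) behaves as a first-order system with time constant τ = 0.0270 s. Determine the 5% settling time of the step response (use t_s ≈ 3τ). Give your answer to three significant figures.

t_s ≈ 0.0810 s

t_s ≈ 3τ = 0.0810 s.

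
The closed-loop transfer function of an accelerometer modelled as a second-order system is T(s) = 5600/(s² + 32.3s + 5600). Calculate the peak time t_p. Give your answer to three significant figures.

t_p ≈ 0.0430 s

ω_n = √5600 = 74.8 rad/s; ζ = 32.3/(2·74.8) = 0.216.
ω_d = 74.8·√(1 − 0.216²) = 73.1 rad/s. Then t_p = π/ω_d = 0.0430 s.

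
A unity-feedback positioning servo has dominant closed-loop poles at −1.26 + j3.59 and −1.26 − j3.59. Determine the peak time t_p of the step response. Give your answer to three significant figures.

t_p = π/ω_d with ω_d = 3.59 (the imaginary part), so t_p = 0.875 s.

t_p ≈ 0.875 s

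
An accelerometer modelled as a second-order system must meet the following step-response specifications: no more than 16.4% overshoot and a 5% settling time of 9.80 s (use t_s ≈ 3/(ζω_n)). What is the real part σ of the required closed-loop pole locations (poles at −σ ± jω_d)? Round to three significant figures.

The settling-time spec alone fixes σ = ζω_n = 3/t_s = 3/9.80 = 0.306.
(Overshoot then fixes ζ = 0.499 and hence ω_d = σ·√(1−ζ²)/ζ = 0.532 rad/s.)

σ ≈ 0.306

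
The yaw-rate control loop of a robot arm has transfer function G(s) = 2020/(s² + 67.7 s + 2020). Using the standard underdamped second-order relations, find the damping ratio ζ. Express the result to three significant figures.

Comparing the denominator to s² + 2ζω_n s + ω_n²: ω_n = √2020 = 44.9 rad/s, and 2ζω_n = 67.7 so ζ = 67.7/(2·44.9) = 0.753.

ζ ≈ 0.753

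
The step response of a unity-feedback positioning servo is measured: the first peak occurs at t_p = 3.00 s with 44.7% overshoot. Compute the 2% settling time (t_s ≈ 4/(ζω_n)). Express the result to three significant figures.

From the overshoot, ζ = −ln(OS)/√(π²+ln²(OS)) = 0.248.
t_p = π/ω_d ⇒ ω_d = 1.05 rad/s; then ω_n = ω_d/√(1−ζ²) = 1.08 rad/s.
t_s ≈ 4/(ζω_n) = 4/(0.248·1.08) = 14.9 s.

t_s ≈ 14.9 s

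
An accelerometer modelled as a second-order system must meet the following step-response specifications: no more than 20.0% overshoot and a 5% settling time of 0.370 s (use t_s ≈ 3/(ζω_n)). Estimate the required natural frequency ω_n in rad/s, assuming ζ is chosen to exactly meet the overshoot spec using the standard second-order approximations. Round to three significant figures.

ω_n ≈ 17.8 rad/s

ζ = −ln(OS)/√(π² + (ln OS)²). With OS = 0.200, ln OS = −1.609 and ζ = 1.609/3.530 = 0.456.
From t_s ≈ 3/(ζω_n): ω_n = 3/(ζ·t_s) = 3/(0.456·0.370) = 17.8 rad/s.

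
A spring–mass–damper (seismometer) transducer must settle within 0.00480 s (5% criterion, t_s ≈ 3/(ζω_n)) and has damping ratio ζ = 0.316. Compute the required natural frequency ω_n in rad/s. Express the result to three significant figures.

Rearranging t_s ≈ 3/(ζω_n) gives ω_n = 3/(ζ·t_s) = 3/(0.316 × 0.00480) = 1980 rad/s.

ω_n ≈ 1980 rad/s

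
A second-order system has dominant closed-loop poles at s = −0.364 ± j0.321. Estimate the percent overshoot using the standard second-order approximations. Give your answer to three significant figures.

%OS ≈ 2.84%

The poles are at −σ ± jω_d with σ = 0.364 and ω_d = 0.321, so ω_n = √(σ²+ω_d²) = 0.485 rad/s and ζ = σ/ω_n = 0.750.
%OS = 100 e^{−πζ/√(1−ζ²)} with ζ = 0.750 gives 2.84%.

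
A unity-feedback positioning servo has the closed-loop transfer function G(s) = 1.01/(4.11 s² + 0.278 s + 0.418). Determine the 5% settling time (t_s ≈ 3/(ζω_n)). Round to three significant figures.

Dividing through by 4.11: denominator becomes s² + 0.06764 s + 0.1017.
So ω_n = √0.1017 = 0.319 rad/s and ζ = 0.06764/(2·0.319) = 0.106.
t_s ≈ 3/(ζω_n) = 88.7 s.

t_s ≈ 88.7 s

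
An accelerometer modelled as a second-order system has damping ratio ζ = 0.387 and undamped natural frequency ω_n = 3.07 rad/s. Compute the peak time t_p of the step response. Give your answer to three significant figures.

The damped frequency is ω_d = ω_n√(1−ζ²) = 3.07·√(1−0.150) = 2.83 rad/s.
Peak time t_p = π/ω_d = π/2.83 = 1.11 s.

t_p ≈ 1.11 s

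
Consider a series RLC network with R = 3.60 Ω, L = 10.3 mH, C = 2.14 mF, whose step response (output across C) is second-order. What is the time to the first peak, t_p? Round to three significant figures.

For a series RLC circuit (capacitor voltage as output), ω_n = 1/√(LC) = 1/√(10.3 mH · 2.14 mF) = 213 rad/s.
ζ = (R/2)·√(C/L) = (3.60/2)·√(2.14 mF/10.3 mH) = 0.820.
The damped frequency ω_d = ω_n√(1−ζ²) = 122 rad/s. t_p = π/ω_d = 0.0258 s.

t_p ≈ 0.0258 s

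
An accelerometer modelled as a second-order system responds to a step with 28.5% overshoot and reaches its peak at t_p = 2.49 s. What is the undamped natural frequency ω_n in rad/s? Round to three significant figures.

ω_n ≈ 1.36 rad/s

The overshoot fixes ζ = −ln(OS)/√(π²+ln²(OS)) = 0.371.
t_p = π/ω_d ⇒ ω_d = 1.26 rad/s; then ω_n = ω_d/√(1−ζ²) = 1.36 rad/s.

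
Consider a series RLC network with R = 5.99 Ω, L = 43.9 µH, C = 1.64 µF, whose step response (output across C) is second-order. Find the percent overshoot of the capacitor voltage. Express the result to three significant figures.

%OS ≈ 10.7%

For a series RLC circuit (capacitor voltage as output), ω_n = 1/√(LC) = 1/√(43.9 µH · 1.64 µF) = 118000 rad/s.
ζ = (R/2)·√(C/L) = (5.99/2)·√(1.64 µF/43.9 µH) = 0.579.
Overshoot: exp(−π·0.579/√(1−0.579²)) = 0.107, i.e. 10.7%.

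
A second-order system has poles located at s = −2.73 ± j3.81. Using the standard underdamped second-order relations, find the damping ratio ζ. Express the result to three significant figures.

ζ ≈ 0.582

The poles are at −σ ± jω_d with σ = 2.73 and ω_d = 3.81, so ω_n = √(σ²+ω_d²) = 4.69 rad/s and ζ = σ/ω_n = 0.582.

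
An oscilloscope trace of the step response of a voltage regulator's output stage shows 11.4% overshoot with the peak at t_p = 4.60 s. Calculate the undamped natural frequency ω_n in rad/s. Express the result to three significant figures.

ω_n ≈ 0.830 rad/s

The overshoot fixes ζ = −ln(OS)/√(π²+ln²(OS)) = 0.569.
t_p = π/ω_d ⇒ ω_d = 0.683 rad/s; then ω_n = ω_d/√(1−ζ²) = 0.830 rad/s.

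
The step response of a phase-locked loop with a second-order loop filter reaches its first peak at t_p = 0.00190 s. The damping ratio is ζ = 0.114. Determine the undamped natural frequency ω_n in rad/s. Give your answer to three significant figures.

ω_n ≈ 1660 rad/s

Peak time t_p = π/ω_d, so ω_d = π/t_p = π/0.00190 = 1650 rad/s.
ω_n = ω_d/√(1−ζ²) = 1650/√0.987 = 1660 rad/s.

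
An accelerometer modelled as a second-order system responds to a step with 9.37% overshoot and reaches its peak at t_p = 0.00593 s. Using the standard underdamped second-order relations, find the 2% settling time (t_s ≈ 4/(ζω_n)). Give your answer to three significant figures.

t_s ≈ 0.0100 s

ζ from %OS: ζ = |ln 0.0937|/√(π²+ln²0.0937) = 0.602.
From t_p = π/ω_d, ω_d = π/0.00593 = 530 rad/s, so ω_n = ω_d/√(1−ζ²) = 663 rad/s.
t_s ≈ 4/(ζω_n) = 4/(0.602·663) = 0.0100 s.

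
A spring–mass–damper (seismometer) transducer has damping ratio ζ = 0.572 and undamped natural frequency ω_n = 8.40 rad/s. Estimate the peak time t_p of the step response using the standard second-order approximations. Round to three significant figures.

t_p ≈ 0.456 s

The damped frequency is ω_d = ω_n√(1−ζ²) = 8.40·√(1−0.327) = 6.89 rad/s.
Peak time t_p = π/ω_d = π/6.89 = 0.456 s.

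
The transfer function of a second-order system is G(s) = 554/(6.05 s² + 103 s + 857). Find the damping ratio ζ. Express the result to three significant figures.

Dividing through by 6.05: denominator becomes s² + 17.02 s + 141.7.
So ω_n = √141.7 = 11.9 rad/s and ζ = 17.02/(2·11.9) = 0.715.

ζ ≈ 0.715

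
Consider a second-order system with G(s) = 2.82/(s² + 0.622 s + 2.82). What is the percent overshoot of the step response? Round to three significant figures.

ω_n = √2.82 = 1.68 rad/s; ζ = 0.622/(2·1.68) = 0.185.
%OS = 100 e^{−πζ/√(1−ζ²)} with ζ = 0.185 gives 55.3%.

%OS ≈ 55.3%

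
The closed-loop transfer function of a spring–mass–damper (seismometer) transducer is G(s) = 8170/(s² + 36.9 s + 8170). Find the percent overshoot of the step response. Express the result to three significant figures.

%OS ≈ 51.9%

Matching coefficients with s² + 2ζω_n s + ω_n² gives ω_n² = 8170 ⇒ ω_n = 90.4 rad/s, and ζ = 36.9/(2ω_n) = 0.204.
%OS = 100·exp(−πζ/√(1−ζ²)) = 51.9%.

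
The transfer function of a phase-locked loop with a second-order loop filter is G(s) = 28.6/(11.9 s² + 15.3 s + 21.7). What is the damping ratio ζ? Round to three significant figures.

Dividing through by 11.9: denominator becomes s² + 1.286 s + 1.824.
So ω_n = √1.824 = 1.35 rad/s and ζ = 1.286/(2·1.35) = 0.476.

ζ ≈ 0.476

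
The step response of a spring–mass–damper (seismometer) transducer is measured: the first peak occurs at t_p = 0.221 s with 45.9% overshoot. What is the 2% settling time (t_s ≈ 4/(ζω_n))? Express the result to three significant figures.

ζ from %OS: ζ = |ln 0.459|/√(π²+ln²0.459) = 0.241.
t_p = π/ω_d ⇒ ω_d = 14.2 rad/s; then ω_n = ω_d/√(1−ζ²) = 14.6 rad/s.
t_s ≈ 4/(ζω_n) = 4/(0.241·14.6) = 1.14 s.

t_s ≈ 1.14 s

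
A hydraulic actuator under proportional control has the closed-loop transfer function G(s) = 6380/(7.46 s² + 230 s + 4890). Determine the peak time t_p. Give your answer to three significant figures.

t_p ≈ 0.154 s

Dividing through by 7.46: denominator becomes s² + 30.83 s + 655.5.
So ω_n = √655.5 = 25.6 rad/s and ζ = 30.83/(2·25.6) = 0.602.
ω_d = ω_n√(1−ζ²) = 20.4 rad/s. t_p = π/ω_d = 0.154 s.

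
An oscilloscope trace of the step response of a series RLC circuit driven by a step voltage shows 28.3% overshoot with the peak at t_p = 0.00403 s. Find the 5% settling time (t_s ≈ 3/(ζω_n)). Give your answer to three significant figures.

ζ from %OS: ζ = |ln 0.283|/√(π²+ln²0.283) = 0.373.
From t_p = π/ω_d, ω_d = π/0.00403 = 780 rad/s, so ω_n = ω_d/√(1−ζ²) = 840 rad/s.
t_s ≈ 3/(ζω_n) = 3/(0.373·840) = 0.00958 s.

t_s ≈ 0.00958 s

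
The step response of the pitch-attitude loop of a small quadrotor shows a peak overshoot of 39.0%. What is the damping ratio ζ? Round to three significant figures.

ζ ≈ 0.287

Inverting the overshoot relation: ζ = |ln 0.390|/√(π² + ln²0.390) = 0.287.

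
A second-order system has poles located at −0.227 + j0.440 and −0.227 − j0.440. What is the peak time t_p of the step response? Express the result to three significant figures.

t_p = π/ω_d with ω_d = 0.440 (the imaginary part), so t_p = 7.14 s.

t_p ≈ 7.14 s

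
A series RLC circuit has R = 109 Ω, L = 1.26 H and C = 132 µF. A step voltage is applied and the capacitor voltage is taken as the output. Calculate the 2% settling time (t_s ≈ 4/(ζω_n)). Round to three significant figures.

For a series RLC circuit (capacitor voltage as output), ω_n = 1/√(LC) = 1/√(1.26 H · 132 µF) = 77.5 rad/s.
ζ = (R/2)·√(C/L) = (109/2)·√(132 µF/1.26 H) = 0.558.
t_s ≈ 4/(ζω_n) = 0.0925 s.

t_s ≈ 0.0925 s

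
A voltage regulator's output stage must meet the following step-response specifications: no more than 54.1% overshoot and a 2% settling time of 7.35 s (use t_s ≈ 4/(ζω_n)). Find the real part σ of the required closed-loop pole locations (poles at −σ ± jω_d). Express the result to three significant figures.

The settling-time spec alone fixes σ = ζω_n = 4/t_s = 4/7.35 = 0.544.
(Overshoot then fixes ζ = 0.192 and hence ω_d = σ·√(1−ζ²)/ζ = 2.78 rad/s.)

σ ≈ 0.544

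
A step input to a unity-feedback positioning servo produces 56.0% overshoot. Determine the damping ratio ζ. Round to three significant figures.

ζ ≈ 0.181

ζ = −ln(OS)/√(π² + (ln OS)²). With OS = 0.560, ln OS = −0.5798 and ζ = 0.5798/3.195 = 0.181.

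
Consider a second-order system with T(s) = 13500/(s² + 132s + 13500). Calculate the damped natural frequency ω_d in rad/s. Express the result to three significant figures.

Comparing the denominator to s² + 2ζω_n s + ω_n²: ω_n = √13500 = 116 rad/s, and 2ζω_n = 132 so ζ = 132/(2·116) = 0.568.
ω_d = ω_n√(1−ζ²) = 95.6 rad/s.

ω_d ≈ 95.6 rad/s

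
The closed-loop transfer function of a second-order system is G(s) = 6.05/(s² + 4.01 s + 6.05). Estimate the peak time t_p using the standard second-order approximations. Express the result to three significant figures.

t_p ≈ 2.20 s

Comparing the denominator to s² + 2ζω_n s + ω_n²: ω_n = √6.05 = 2.46 rad/s, and 2ζω_n = 4.01 so ζ = 4.01/(2·2.46) = 0.815.
The damped frequency ω_d = ω_n√(1−ζ²) = 1.42 rad/s. Then t_p = π/ω_d = 2.20 s.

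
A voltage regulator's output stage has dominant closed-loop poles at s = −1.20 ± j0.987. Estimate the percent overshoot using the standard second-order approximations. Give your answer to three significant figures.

%OS ≈ 2.19%

With σ = 1.20, ω_d = 0.987: ω_n = √(σ²+ω_d²) = 1.55 rad/s, ζ = σ/ω_n = 0.772.
Overshoot: exp(−π·0.772/√(1−0.772²)) = 0.0219, i.e. 2.19%.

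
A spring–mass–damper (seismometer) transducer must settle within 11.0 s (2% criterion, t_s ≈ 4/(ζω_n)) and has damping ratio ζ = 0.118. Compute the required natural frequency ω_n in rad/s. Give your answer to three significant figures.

Rearranging t_s ≈ 4/(ζω_n) gives ω_n = 4/(ζ·t_s) = 4/(0.118 × 11.0) = 3.08 rad/s.

ω_n ≈ 3.08 rad/s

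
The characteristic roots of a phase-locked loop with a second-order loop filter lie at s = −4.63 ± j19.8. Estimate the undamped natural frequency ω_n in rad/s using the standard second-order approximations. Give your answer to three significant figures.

|pole| = ω_n = √(4.63² + 19.8²) = 20.3 rad/s; ζ = cos θ = σ/ω_n = 0.228.

ω_n ≈ 20.3 rad/s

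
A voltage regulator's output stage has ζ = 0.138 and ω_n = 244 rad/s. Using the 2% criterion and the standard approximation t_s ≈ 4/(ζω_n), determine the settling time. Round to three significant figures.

t_s ≈ 4/(ζω_n) = 4/(0.138 × 244) = 0.119 s.

t_s ≈ 0.119 s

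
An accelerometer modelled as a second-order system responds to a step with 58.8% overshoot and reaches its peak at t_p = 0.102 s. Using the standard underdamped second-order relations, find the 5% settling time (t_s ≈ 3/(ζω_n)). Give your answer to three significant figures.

t_s ≈ 0.576 s

The overshoot fixes ζ = −ln(OS)/√(π²+ln²(OS)) = 0.167.
From t_p = π/ω_d, ω_d = π/0.102 = 30.8 rad/s, so ω_n = ω_d/√(1−ζ²) = 31.2 rad/s.
t_s ≈ 3/(ζω_n) = 3/(0.167·31.2) = 0.576 s.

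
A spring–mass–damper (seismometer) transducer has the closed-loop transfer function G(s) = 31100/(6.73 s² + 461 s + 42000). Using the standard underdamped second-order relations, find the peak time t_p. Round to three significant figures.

Dividing through by 6.73: denominator becomes s² + 68.50 s + 6241.
So ω_n = √6241 = 79.0 rad/s and ζ = 68.50/(2·79.0) = 0.434.
ω_d = ω_n√(1−ζ²) = 71.2 rad/s. t_p = π/ω_d = 0.0441 s.

t_p ≈ 0.0441 s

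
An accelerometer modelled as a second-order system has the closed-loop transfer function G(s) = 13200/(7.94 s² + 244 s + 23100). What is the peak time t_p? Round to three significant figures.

Dividing through by 7.94: denominator becomes s² + 30.73 s + 2909.
So ω_n = √2909 = 53.9 rad/s and ζ = 30.73/(2·53.9) = 0.285.
ω_d = 53.9·√(1 − 0.285²) = 51.7 rad/s. t_p = π/ω_d = 0.0608 s.

t_p ≈ 0.0608 s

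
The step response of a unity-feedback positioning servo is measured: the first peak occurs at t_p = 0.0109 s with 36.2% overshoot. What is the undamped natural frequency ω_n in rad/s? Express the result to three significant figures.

ω_n ≈ 303 rad/s

From the overshoot, ζ = −ln(OS)/√(π²+ln²(OS)) = 0.308.
t_p = π/ω_d ⇒ ω_d = 288 rad/s; then ω_n = ω_d/√(1−ζ²) = 303 rad/s.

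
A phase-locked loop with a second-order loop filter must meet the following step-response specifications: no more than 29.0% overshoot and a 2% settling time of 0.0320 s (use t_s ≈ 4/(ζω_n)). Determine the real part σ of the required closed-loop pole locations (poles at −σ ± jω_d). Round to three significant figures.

σ ≈ 125

The settling-time spec alone fixes σ = ζω_n = 4/t_s = 4/0.0320 = 125.
(Overshoot then fixes ζ = 0.367 and hence ω_d = σ·√(1−ζ²)/ζ = 317 rad/s.)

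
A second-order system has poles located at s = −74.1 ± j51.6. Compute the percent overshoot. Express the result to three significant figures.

%OS ≈ 1.10%

With σ = 74.1, ω_d = 51.6: ω_n = √(σ²+ω_d²) = 90.3 rad/s, ζ = σ/ω_n = 0.821.
Overshoot: exp(−π·0.821/√(1−0.821²)) = 0.0110, i.e. 1.10%.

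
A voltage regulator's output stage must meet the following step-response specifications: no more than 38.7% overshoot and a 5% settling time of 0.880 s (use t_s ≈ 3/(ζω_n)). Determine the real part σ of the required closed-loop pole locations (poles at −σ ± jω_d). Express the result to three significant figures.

σ ≈ 3.41

The settling-time spec alone fixes σ = ζω_n = 3/t_s = 3/0.880 = 3.41.
(Overshoot then fixes ζ = 0.289 and hence ω_d = σ·√(1−ζ²)/ζ = 11.3 rad/s.)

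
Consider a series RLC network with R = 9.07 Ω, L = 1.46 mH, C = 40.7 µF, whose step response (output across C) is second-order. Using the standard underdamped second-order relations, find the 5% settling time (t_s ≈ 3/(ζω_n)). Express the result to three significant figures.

For a series RLC circuit (capacitor voltage as output), ω_n = 1/√(LC) = 1/√(1.46 mH · 40.7 µF) = 4100 rad/s.
ζ = (R/2)·√(C/L) = (9.07/2)·√(40.7 µF/1.46 mH) = 0.757.
t_s ≈ 3/(ζω_n) = 0.000966 s.

t_s ≈ 0.000966 s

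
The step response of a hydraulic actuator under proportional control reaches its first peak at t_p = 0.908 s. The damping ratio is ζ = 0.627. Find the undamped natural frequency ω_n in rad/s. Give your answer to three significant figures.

ω_n ≈ 4.44 rad/s

Peak time t_p = π/ω_d, so ω_d = π/t_p = π/0.908 = 3.46 rad/s.
ω_n = ω_d/√(1−ζ²) = 3.46/√0.607 = 4.44 rad/s.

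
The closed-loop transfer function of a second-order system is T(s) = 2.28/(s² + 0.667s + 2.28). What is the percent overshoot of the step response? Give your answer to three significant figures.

Matching coefficients with s² + 2ζω_n s + ω_n² gives ω_n² = 2.28 ⇒ ω_n = 1.51 rad/s, and ζ = 0.667/(2ω_n) = 0.221.
Overshoot: exp(−π·0.221/√(1−0.221²)) = 0.491, i.e. 49.1%.

%OS ≈ 49.1%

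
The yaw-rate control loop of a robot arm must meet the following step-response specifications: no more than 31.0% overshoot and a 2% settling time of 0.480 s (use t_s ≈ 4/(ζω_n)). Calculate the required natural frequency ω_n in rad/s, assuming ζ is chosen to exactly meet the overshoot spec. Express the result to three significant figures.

ω_n ≈ 23.9 rad/s

Inverting the overshoot relation: ζ = |ln 0.310|/√(π² + ln²0.310) = 0.349.
Then ω_n = 4/(ζ t_s) = 4/(0.349 × 0.480) = 23.9 rad/s.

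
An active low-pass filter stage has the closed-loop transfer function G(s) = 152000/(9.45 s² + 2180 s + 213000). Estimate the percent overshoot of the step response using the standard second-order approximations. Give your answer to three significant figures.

%OS ≈ 2.30%

Dividing through by 9.45: denominator becomes s² + 230.7 s + 22540.
So ω_n = √22540 = 150 rad/s and ζ = 230.7/(2·150) = 0.768.
%OS = 100·exp(−πζ/√(1−ζ²)) = 2.30%.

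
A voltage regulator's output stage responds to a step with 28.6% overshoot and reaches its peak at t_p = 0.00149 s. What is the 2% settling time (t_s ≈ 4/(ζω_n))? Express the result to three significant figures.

ζ from %OS: ζ = |ln 0.286|/√(π²+ln²0.286) = 0.370.
t_p = π/ω_d ⇒ ω_d = 2110 rad/s; then ω_n = ω_d/√(1−ζ²) = 2270 rad/s.
t_s ≈ 4/(ζω_n) = 4/(0.370·2270) = 0.00476 s.

t_s ≈ 0.00476 s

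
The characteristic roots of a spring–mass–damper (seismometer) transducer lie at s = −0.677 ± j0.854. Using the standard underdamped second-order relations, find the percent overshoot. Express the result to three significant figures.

%OS ≈ 8.29%

|pole| = ω_n = √(0.677² + 0.854²) = 1.09 rad/s; ζ = cos θ = σ/ω_n = 0.621.
%OS = 100·exp(−πζ/√(1−ζ²)) = 8.29%.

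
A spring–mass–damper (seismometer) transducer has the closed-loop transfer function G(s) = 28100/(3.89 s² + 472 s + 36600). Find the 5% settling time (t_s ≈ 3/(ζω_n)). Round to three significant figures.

Dividing through by 3.89: denominator becomes s² + 121.3 s + 9409.
So ω_n = √9409 = 97.0 rad/s and ζ = 121.3/(2·97.0) = 0.625.
t_s ≈ 3/(ζω_n) = 0.0494 s.

t_s ≈ 0.0494 s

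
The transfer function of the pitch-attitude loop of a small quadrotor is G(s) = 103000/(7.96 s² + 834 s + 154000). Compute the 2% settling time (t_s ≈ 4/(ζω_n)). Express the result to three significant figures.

t_s ≈ 0.0764 s

Dividing through by 7.96: denominator becomes s² + 104.8 s + 19350.
So ω_n = √19350 = 139 rad/s and ζ = 104.8/(2·139) = 0.377.
t_s ≈ 4/(ζω_n) = 0.0764 s.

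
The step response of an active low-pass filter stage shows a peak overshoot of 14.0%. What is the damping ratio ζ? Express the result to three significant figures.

ζ ≈ 0.531

ζ = −ln(OS)/√(π² + (ln OS)²). With OS = 0.140, ln OS = −1.966 and ζ = 1.966/3.706 = 0.531.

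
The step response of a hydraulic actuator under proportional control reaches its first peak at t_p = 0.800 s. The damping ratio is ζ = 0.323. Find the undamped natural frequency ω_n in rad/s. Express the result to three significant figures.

ω_n ≈ 4.15 rad/s

Peak time t_p = π/ω_d, so ω_d = π/t_p = π/0.800 = 3.93 rad/s.
ω_n = ω_d/√(1−ζ²) = 3.93/√0.896 = 4.15 rad/s.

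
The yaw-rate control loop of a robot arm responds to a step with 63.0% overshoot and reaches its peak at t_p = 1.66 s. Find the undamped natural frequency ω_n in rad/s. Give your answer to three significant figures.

The overshoot fixes ζ = −ln(OS)/√(π²+ln²(OS)) = 0.146.
From t_p = π/ω_d, ω_d = π/1.66 = 1.89 rad/s, so ω_n = ω_d/√(1−ζ²) = 1.91 rad/s.

ω_n ≈ 1.91 rad/s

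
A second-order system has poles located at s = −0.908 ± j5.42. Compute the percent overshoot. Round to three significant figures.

%OS ≈ 59.1%

With σ = 0.908, ω_d = 5.42: ω_n = √(σ²+ω_d²) = 5.50 rad/s, ζ = σ/ω_n = 0.165.
%OS = 100 e^{−πζ/√(1−ζ²)} with ζ = 0.165 gives 59.1%.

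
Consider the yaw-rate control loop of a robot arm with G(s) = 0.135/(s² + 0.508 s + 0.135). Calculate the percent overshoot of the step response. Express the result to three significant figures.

Comparing the denominator to s² + 2ζω_n s + ω_n²: ω_n = √0.135 = 0.367 rad/s, and 2ζω_n = 0.508 so ζ = 0.508/(2·0.367) = 0.691.
Overshoot: exp(−π·0.691/√(1−0.691²)) = 0.0495, i.e. 4.95%.

%OS ≈ 4.95%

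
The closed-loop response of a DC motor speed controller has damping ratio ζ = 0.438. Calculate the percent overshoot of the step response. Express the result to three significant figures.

For an underdamped second-order system, %OS = 100·exp(−πζ/√(1−ζ²)).
πζ/√(1−ζ²) = π·0.438/√(1−0.192) = 1.531, so %OS = 100·e^(−1.531) = 21.6%.

%OS ≈ 21.6%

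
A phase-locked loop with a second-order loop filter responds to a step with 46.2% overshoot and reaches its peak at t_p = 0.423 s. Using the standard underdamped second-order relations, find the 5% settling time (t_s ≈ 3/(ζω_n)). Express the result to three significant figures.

t_s ≈ 1.64 s

From the overshoot, ζ = −ln(OS)/√(π²+ln²(OS)) = 0.239.
t_p = π/ω_d ⇒ ω_d = 7.43 rad/s; then ω_n = ω_d/√(1−ζ²) = 7.65 rad/s.
t_s ≈ 3/(ζω_n) = 3/(0.239·7.65) = 1.64 s.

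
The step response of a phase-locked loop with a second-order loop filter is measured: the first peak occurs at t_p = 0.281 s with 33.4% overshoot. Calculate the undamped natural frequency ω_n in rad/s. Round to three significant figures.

ζ from %OS: ζ = |ln 0.334|/√(π²+ln²0.334) = 0.330.
t_p = π/ω_d ⇒ ω_d = 11.2 rad/s; then ω_n = ω_d/√(1−ζ²) = 11.8 rad/s.

ω_n ≈ 11.8 rad/s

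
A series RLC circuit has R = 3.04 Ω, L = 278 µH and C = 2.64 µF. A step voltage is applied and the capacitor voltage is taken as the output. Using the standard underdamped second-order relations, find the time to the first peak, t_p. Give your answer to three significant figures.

For a series RLC circuit (capacitor voltage as output), ω_n = 1/√(LC) = 1/√(278 µH · 2.64 µF) = 36900 rad/s.
ζ = (R/2)·√(C/L) = (3.04/2)·√(2.64 µF/278 µH) = 0.148.
ω_d = ω_n√(1−ζ²) = 36500 rad/s. t_p = π/ω_d = 0.0000861 s.

t_p ≈ 0.0000861 s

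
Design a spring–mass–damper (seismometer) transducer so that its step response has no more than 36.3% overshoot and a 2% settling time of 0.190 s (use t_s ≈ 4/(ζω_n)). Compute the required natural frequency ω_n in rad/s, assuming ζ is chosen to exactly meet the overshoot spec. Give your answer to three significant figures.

ω_n ≈ 68.6 rad/s

ζ = −ln(OS)/√(π² + (ln OS)²). With OS = 0.363, ln OS = −1.013 and ζ = 1.013/3.301 = 0.307.
Then ω_n = 4/(ζ t_s) = 4/(0.307 × 0.190) = 68.6 rad/s.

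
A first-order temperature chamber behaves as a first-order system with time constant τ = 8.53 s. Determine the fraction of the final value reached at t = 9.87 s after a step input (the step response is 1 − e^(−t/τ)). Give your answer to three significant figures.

y/y_∞ ≈ 0.686

y(t)/y_∞ = 1 − e^(−t/τ) = 1 − e^(−9.87/8.53) = 1 − e^(−1.16) = 0.686.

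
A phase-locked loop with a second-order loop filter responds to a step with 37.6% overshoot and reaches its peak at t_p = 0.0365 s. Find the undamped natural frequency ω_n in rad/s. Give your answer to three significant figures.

ζ from %OS: ζ = |ln 0.376|/√(π²+ln²0.376) = 0.297.
t_p = π/ω_d ⇒ ω_d = 86.1 rad/s; then ω_n = ω_d/√(1−ζ²) = 90.1 rad/s.

ω_n ≈ 90.1 rad/s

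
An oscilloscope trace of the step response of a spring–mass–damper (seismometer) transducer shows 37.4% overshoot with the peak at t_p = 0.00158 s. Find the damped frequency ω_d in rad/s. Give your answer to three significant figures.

ω_d ≈ 1990 rad/s

t_p = π/ω_d, so ω_d = π/0.00158 = 1990 rad/s.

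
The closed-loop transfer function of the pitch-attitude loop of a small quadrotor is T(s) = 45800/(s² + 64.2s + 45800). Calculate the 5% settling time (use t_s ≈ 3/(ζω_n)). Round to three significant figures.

t_s ≈ 0.0935 s

ω_n = √45800 = 214 rad/s; ζ = 64.2/(2·214) = 0.150.
t_s ≈ 3/(ζω_n) = 3/(0.150·214) = 0.0935 s.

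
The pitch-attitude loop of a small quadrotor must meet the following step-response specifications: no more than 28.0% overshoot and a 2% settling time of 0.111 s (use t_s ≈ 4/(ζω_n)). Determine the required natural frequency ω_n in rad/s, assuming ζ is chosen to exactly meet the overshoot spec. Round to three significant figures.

From %OS = 100·exp(−πζ/√(1−ζ²)), invert to get ζ = −ln(OS)/√(π² + ln²(OS)) with OS = 0.280.
−ln 0.280 = 1.273, so ζ = 1.273/√(π² + 1.620) = 0.376.
From t_s ≈ 4/(ζω_n): ω_n = 4/(ζ·t_s) = 4/(0.376·0.111) = 96.0 rad/s.

ω_n ≈ 96.0 rad/s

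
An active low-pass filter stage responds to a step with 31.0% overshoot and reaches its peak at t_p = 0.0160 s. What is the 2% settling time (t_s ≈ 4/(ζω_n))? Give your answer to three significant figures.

t_s ≈ 0.0546 s

The overshoot fixes ζ = −ln(OS)/√(π²+ln²(OS)) = 0.349.
t_p = π/ω_d ⇒ ω_d = 196 rad/s; then ω_n = ω_d/√(1−ζ²) = 210 rad/s.
t_s ≈ 4/(ζω_n) = 4/(0.349·210) = 0.0546 s.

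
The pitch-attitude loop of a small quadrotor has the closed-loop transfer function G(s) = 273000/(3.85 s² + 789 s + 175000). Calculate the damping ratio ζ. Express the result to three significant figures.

Dividing through by 3.85: denominator becomes s² + 204.9 s + 45450.
So ω_n = √45450 = 213 rad/s and ζ = 204.9/(2·213) = 0.481.

ζ ≈ 0.481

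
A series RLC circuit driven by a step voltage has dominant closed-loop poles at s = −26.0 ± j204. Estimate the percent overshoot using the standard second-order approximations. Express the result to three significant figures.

%OS ≈ 67.0%

|pole| = ω_n = √(26.0² + 204²) = 206 rad/s; ζ = cos θ = σ/ω_n = 0.126.
%OS = 100·exp(−πζ/√(1−ζ²)) = 67.0%.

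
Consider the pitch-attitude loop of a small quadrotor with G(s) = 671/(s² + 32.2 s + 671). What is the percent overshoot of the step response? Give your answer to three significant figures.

ω_n = √671 = 25.9 rad/s; ζ = 32.2/(2·25.9) = 0.622.
%OS = 100·exp(−πζ/√(1−ζ²)) = 8.27%.

%OS ≈ 8.27%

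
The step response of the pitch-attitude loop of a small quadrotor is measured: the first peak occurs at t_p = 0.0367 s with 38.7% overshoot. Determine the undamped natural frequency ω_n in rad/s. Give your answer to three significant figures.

ω_n ≈ 89.4 rad/s

ζ from %OS: ζ = |ln 0.387|/√(π²+ln²0.387) = 0.289.
From t_p = π/ω_d, ω_d = π/0.0367 = 85.6 rad/s, so ω_n = ω_d/√(1−ζ²) = 89.4 rad/s.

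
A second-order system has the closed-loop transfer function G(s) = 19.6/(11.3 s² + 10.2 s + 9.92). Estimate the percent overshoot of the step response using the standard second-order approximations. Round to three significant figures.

%OS ≈ 17.8%

Dividing through by 11.3: denominator becomes s² + 0.9027 s + 0.8779.
So ω_n = √0.8779 = 0.937 rad/s and ζ = 0.9027/(2·0.937) = 0.482.
Overshoot: exp(−π·0.482/√(1−0.482²)) = 0.178, i.e. 17.8%.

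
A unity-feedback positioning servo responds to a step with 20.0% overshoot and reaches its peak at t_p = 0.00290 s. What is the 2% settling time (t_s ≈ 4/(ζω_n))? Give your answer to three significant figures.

The overshoot fixes ζ = −ln(OS)/√(π²+ln²(OS)) = 0.456.
t_p = π/ω_d ⇒ ω_d = 1080 rad/s; then ω_n = ω_d/√(1−ζ²) = 1220 rad/s.
t_s ≈ 4/(ζω_n) = 4/(0.456·1220) = 0.00721 s.

t_s ≈ 0.00721 s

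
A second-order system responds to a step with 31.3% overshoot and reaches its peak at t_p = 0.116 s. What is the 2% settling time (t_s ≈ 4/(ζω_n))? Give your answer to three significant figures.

t_s ≈ 0.399 s

The overshoot fixes ζ = −ln(OS)/√(π²+ln²(OS)) = 0.347.
t_p = π/ω_d ⇒ ω_d = 27.1 rad/s; then ω_n = ω_d/√(1−ζ²) = 28.9 rad/s.
t_s ≈ 4/(ζω_n) = 4/(0.347·28.9) = 0.399 s.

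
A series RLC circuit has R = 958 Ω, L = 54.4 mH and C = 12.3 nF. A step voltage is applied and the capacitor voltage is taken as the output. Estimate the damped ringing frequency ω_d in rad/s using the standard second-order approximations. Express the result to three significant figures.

ω_d ≈ 37600 rad/s

For a series RLC circuit (capacitor voltage as output), ω_n = 1/√(LC) = 1/√(54.4 mH · 12.3 nF) = 38700 rad/s.
ζ = (R/2)·√(C/L) = (958/2)·√(12.3 nF/54.4 mH) = 0.228.
The damped frequency ω_d = ω_n√(1−ζ²) = 37600 rad/s.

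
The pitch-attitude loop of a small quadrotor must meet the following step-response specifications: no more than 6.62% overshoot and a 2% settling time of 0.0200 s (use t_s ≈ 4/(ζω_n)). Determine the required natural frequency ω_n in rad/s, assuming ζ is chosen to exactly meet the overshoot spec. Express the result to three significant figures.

ω_n ≈ 306 rad/s

Inverting the overshoot relation: ζ = |ln 0.0662|/√(π² + ln²0.0662) = 0.654.
Then ω_n = 4/(ζ t_s) = 4/(0.654 × 0.0200) = 306 rad/s.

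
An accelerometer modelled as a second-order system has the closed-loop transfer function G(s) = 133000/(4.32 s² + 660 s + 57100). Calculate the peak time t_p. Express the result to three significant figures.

t_p ≈ 0.0366 s

Dividing through by 4.32: denominator becomes s² + 152.8 s + 13220.
So ω_n = √13220 = 115 rad/s and ζ = 152.8/(2·115) = 0.664.
The damped frequency ω_d = ω_n√(1−ζ²) = 85.9 rad/s. t_p = π/ω_d = 0.0366 s.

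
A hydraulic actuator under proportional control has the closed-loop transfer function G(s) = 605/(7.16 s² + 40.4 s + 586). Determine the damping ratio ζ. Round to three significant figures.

Dividing through by 7.16: denominator becomes s² + 5.642 s + 81.84.
So ω_n = √81.84 = 9.05 rad/s and ζ = 5.642/(2·9.05) = 0.312.

ζ ≈ 0.312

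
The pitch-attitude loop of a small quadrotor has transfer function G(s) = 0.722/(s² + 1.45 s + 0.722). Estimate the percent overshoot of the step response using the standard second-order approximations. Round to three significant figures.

%OS ≈ 0.586%

Matching coefficients with s² + 2ζω_n s + ω_n² gives ω_n² = 0.722 ⇒ ω_n = 0.850 rad/s, and ζ = 1.45/(2ω_n) = 0.853.
%OS = 100 e^{−πζ/√(1−ζ²)} with ζ = 0.853 gives 0.586%.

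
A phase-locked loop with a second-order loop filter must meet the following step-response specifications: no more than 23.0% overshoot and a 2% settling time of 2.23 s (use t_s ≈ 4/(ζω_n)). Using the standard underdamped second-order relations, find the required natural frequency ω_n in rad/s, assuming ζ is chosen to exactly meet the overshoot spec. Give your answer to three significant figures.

Inverting the overshoot relation: ζ = |ln 0.230|/√(π² + ln²0.230) = 0.424.
From t_s ≈ 4/(ζω_n): ω_n = 4/(ζ·t_s) = 4/(0.424·2.23) = 4.23 rad/s.

ω_n ≈ 4.23 rad/s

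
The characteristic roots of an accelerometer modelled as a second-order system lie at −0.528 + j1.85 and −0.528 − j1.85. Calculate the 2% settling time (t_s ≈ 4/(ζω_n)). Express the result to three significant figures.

For poles at −σ ± jω_d, ζω_n = σ = 0.528, so t_s ≈ 4/σ = 7.58 s.

t_s ≈ 7.58 s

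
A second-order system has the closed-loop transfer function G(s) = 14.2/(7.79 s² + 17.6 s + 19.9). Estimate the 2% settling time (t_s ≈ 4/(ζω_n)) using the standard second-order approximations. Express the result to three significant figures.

t_s ≈ 3.54 s

Dividing through by 7.79: denominator becomes s² + 2.259 s + 2.555.
So ω_n = √2.555 = 1.60 rad/s and ζ = 2.259/(2·1.60) = 0.707.
t_s ≈ 4/(ζω_n) = 3.54 s.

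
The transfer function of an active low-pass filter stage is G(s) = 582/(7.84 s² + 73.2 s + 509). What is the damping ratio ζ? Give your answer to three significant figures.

Dividing through by 7.84: denominator becomes s² + 9.337 s + 64.92.
So ω_n = √64.92 = 8.06 rad/s and ζ = 9.337/(2·8.06) = 0.579.

ζ ≈ 0.579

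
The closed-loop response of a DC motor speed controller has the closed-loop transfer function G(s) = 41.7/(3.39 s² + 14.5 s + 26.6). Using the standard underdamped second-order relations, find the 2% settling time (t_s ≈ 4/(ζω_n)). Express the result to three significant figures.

t_s ≈ 1.87 s

Dividing through by 3.39: denominator becomes s² + 4.277 s + 7.847.
So ω_n = √7.847 = 2.80 rad/s and ζ = 4.277/(2·2.80) = 0.763.
t_s ≈ 4/(ζω_n) = 1.87 s.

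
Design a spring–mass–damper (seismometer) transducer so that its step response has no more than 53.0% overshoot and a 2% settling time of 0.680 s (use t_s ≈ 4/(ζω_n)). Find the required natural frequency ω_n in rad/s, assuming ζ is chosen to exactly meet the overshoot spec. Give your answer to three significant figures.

From %OS = 100·exp(−πζ/√(1−ζ²)), invert to get ζ = −ln(OS)/√(π² + ln²(OS)) with OS = 0.530.
−ln 0.530 = 0.6349, so ζ = 0.6349/√(π² + 0.4031) = 0.198.
From t_s ≈ 4/(ζω_n): ω_n = 4/(ζ·t_s) = 4/(0.198·0.680) = 29.7 rad/s.

ω_n ≈ 29.7 rad/s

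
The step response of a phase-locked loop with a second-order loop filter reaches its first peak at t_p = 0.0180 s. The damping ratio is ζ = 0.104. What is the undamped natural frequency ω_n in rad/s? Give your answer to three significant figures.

Peak time t_p = π/ω_d, so ω_d = π/t_p = π/0.0180 = 175 rad/s.
ω_n = ω_d/√(1−ζ²) = 175/√0.989 = 175 rad/s.

ω_n ≈ 175 rad/s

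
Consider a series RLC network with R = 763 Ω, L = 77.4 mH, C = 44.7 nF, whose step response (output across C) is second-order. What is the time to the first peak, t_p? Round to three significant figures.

For a series RLC circuit (capacitor voltage as output), ω_n = 1/√(LC) = 1/√(77.4 mH · 44.7 nF) = 17000 rad/s.
ζ = (R/2)·√(C/L) = (763/2)·√(44.7 nF/77.4 mH) = 0.290.
The damped frequency ω_d = ω_n√(1−ζ²) = 16300 rad/s. t_p = π/ω_d = 0.000193 s.

t_p ≈ 0.000193 s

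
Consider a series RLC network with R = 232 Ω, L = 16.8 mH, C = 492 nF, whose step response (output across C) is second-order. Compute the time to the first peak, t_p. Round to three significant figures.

t_p ≈ 0.000367 s

For a series RLC circuit (capacitor voltage as output), ω_n = 1/√(LC) = 1/√(16.8 mH · 492 nF) = 11000 rad/s.
ζ = (R/2)·√(C/L) = (232/2)·√(492 nF/16.8 mH) = 0.628.
ω_d = 11000·√(1 − 0.628²) = 8560 rad/s. t_p = π/ω_d = 0.000367 s.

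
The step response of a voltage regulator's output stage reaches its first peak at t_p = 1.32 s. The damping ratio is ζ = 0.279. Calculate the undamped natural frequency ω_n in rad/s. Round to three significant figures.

ω_n ≈ 2.48 rad/s

Peak time t_p = π/ω_d, so ω_d = π/t_p = π/1.32 = 2.38 rad/s.
ω_n = ω_d/√(1−ζ²) = 2.38/√0.922 = 2.48 rad/s.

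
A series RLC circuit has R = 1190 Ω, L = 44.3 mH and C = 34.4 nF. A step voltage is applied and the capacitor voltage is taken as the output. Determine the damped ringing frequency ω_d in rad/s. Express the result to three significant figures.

For a series RLC circuit (capacitor voltage as output), ω_n = 1/√(LC) = 1/√(44.3 mH · 34.4 nF) = 25600 rad/s.
ζ = (R/2)·√(C/L) = (1190/2)·√(34.4 nF/44.3 mH) = 0.524.
ω_d = 25600·√(1 − 0.524²) = 21800 rad/s.

ω_d ≈ 21800 rad/s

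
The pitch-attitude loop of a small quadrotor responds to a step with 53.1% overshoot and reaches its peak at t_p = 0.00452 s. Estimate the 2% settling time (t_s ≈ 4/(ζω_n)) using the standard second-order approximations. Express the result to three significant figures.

The overshoot fixes ζ = −ln(OS)/√(π²+ln²(OS)) = 0.198.
From t_p = π/ω_d, ω_d = π/0.00452 = 695 rad/s, so ω_n = ω_d/√(1−ζ²) = 709 rad/s.
t_s ≈ 4/(ζω_n) = 4/(0.198·709) = 0.0286 s.

t_s ≈ 0.0286 s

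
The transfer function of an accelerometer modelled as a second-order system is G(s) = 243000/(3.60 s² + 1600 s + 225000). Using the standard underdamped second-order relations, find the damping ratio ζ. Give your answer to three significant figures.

ζ ≈ 0.889

Dividing through by 3.60: denominator becomes s² + 444.4 s + 62500.
So ω_n = √62500 = 250 rad/s and ζ = 444.4/(2·250) = 0.889.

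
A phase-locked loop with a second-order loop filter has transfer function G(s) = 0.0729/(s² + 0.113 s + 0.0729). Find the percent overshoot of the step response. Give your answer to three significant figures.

Comparing the denominator to s² + 2ζω_n s + ω_n²: ω_n = √0.0729 = 0.270 rad/s, and 2ζω_n = 0.113 so ζ = 0.113/(2·0.270) = 0.209.
%OS = 100·exp(−πζ/√(1−ζ²)) = 51.1%.

%OS ≈ 51.1%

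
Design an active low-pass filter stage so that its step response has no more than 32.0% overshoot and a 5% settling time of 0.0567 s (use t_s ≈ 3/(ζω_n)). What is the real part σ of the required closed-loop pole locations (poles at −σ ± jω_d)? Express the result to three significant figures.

The settling-time spec alone fixes σ = ζω_n = 3/t_s = 3/0.0567 = 52.9.
(Overshoot then fixes ζ = 0.341 and hence ω_d = σ·√(1−ζ²)/ζ = 146 rad/s.)

σ ≈ 52.9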